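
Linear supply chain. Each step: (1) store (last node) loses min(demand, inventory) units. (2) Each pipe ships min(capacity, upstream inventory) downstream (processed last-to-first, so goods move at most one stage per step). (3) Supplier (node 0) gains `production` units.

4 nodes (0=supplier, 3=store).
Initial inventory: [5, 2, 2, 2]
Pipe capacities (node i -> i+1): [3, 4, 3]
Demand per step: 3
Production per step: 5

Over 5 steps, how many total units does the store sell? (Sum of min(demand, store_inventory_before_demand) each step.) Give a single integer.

Step 1: sold=2 (running total=2) -> [7 3 2 2]
Step 2: sold=2 (running total=4) -> [9 3 3 2]
Step 3: sold=2 (running total=6) -> [11 3 3 3]
Step 4: sold=3 (running total=9) -> [13 3 3 3]
Step 5: sold=3 (running total=12) -> [15 3 3 3]

Answer: 12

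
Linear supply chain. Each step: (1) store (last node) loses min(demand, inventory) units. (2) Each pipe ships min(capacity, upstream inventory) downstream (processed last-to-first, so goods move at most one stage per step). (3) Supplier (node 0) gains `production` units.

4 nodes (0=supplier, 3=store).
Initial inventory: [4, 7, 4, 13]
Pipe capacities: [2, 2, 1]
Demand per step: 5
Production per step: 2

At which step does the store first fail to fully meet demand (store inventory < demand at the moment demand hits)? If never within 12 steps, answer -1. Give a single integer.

Step 1: demand=5,sold=5 ship[2->3]=1 ship[1->2]=2 ship[0->1]=2 prod=2 -> [4 7 5 9]
Step 2: demand=5,sold=5 ship[2->3]=1 ship[1->2]=2 ship[0->1]=2 prod=2 -> [4 7 6 5]
Step 3: demand=5,sold=5 ship[2->3]=1 ship[1->2]=2 ship[0->1]=2 prod=2 -> [4 7 7 1]
Step 4: demand=5,sold=1 ship[2->3]=1 ship[1->2]=2 ship[0->1]=2 prod=2 -> [4 7 8 1]
Step 5: demand=5,sold=1 ship[2->3]=1 ship[1->2]=2 ship[0->1]=2 prod=2 -> [4 7 9 1]
Step 6: demand=5,sold=1 ship[2->3]=1 ship[1->2]=2 ship[0->1]=2 prod=2 -> [4 7 10 1]
Step 7: demand=5,sold=1 ship[2->3]=1 ship[1->2]=2 ship[0->1]=2 prod=2 -> [4 7 11 1]
Step 8: demand=5,sold=1 ship[2->3]=1 ship[1->2]=2 ship[0->1]=2 prod=2 -> [4 7 12 1]
Step 9: demand=5,sold=1 ship[2->3]=1 ship[1->2]=2 ship[0->1]=2 prod=2 -> [4 7 13 1]
Step 10: demand=5,sold=1 ship[2->3]=1 ship[1->2]=2 ship[0->1]=2 prod=2 -> [4 7 14 1]
Step 11: demand=5,sold=1 ship[2->3]=1 ship[1->2]=2 ship[0->1]=2 prod=2 -> [4 7 15 1]
Step 12: demand=5,sold=1 ship[2->3]=1 ship[1->2]=2 ship[0->1]=2 prod=2 -> [4 7 16 1]
First stockout at step 4

4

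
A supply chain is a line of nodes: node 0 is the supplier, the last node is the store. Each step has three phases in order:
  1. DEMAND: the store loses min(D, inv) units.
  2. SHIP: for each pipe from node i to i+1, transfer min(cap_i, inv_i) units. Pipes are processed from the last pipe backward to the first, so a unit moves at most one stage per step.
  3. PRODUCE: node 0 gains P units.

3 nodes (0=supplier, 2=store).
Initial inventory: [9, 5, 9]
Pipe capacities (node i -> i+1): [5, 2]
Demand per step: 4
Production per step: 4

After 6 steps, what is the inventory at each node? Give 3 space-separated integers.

Step 1: demand=4,sold=4 ship[1->2]=2 ship[0->1]=5 prod=4 -> inv=[8 8 7]
Step 2: demand=4,sold=4 ship[1->2]=2 ship[0->1]=5 prod=4 -> inv=[7 11 5]
Step 3: demand=4,sold=4 ship[1->2]=2 ship[0->1]=5 prod=4 -> inv=[6 14 3]
Step 4: demand=4,sold=3 ship[1->2]=2 ship[0->1]=5 prod=4 -> inv=[5 17 2]
Step 5: demand=4,sold=2 ship[1->2]=2 ship[0->1]=5 prod=4 -> inv=[4 20 2]
Step 6: demand=4,sold=2 ship[1->2]=2 ship[0->1]=4 prod=4 -> inv=[4 22 2]

4 22 2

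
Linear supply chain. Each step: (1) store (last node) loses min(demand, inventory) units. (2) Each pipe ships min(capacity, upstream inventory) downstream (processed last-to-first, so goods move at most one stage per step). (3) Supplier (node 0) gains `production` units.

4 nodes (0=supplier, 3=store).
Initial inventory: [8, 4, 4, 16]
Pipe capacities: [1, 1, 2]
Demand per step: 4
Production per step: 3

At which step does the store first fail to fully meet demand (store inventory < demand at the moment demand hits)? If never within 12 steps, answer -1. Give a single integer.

Step 1: demand=4,sold=4 ship[2->3]=2 ship[1->2]=1 ship[0->1]=1 prod=3 -> [10 4 3 14]
Step 2: demand=4,sold=4 ship[2->3]=2 ship[1->2]=1 ship[0->1]=1 prod=3 -> [12 4 2 12]
Step 3: demand=4,sold=4 ship[2->3]=2 ship[1->2]=1 ship[0->1]=1 prod=3 -> [14 4 1 10]
Step 4: demand=4,sold=4 ship[2->3]=1 ship[1->2]=1 ship[0->1]=1 prod=3 -> [16 4 1 7]
Step 5: demand=4,sold=4 ship[2->3]=1 ship[1->2]=1 ship[0->1]=1 prod=3 -> [18 4 1 4]
Step 6: demand=4,sold=4 ship[2->3]=1 ship[1->2]=1 ship[0->1]=1 prod=3 -> [20 4 1 1]
Step 7: demand=4,sold=1 ship[2->3]=1 ship[1->2]=1 ship[0->1]=1 prod=3 -> [22 4 1 1]
Step 8: demand=4,sold=1 ship[2->3]=1 ship[1->2]=1 ship[0->1]=1 prod=3 -> [24 4 1 1]
Step 9: demand=4,sold=1 ship[2->3]=1 ship[1->2]=1 ship[0->1]=1 prod=3 -> [26 4 1 1]
Step 10: demand=4,sold=1 ship[2->3]=1 ship[1->2]=1 ship[0->1]=1 prod=3 -> [28 4 1 1]
Step 11: demand=4,sold=1 ship[2->3]=1 ship[1->2]=1 ship[0->1]=1 prod=3 -> [30 4 1 1]
Step 12: demand=4,sold=1 ship[2->3]=1 ship[1->2]=1 ship[0->1]=1 prod=3 -> [32 4 1 1]
First stockout at step 7

7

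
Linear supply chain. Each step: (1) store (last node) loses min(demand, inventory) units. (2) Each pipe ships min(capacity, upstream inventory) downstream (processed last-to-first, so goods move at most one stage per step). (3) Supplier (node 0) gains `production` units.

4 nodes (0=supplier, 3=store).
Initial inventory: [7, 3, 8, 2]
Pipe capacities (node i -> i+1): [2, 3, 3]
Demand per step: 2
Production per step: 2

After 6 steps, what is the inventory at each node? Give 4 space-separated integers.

Step 1: demand=2,sold=2 ship[2->3]=3 ship[1->2]=3 ship[0->1]=2 prod=2 -> inv=[7 2 8 3]
Step 2: demand=2,sold=2 ship[2->3]=3 ship[1->2]=2 ship[0->1]=2 prod=2 -> inv=[7 2 7 4]
Step 3: demand=2,sold=2 ship[2->3]=3 ship[1->2]=2 ship[0->1]=2 prod=2 -> inv=[7 2 6 5]
Step 4: demand=2,sold=2 ship[2->3]=3 ship[1->2]=2 ship[0->1]=2 prod=2 -> inv=[7 2 5 6]
Step 5: demand=2,sold=2 ship[2->3]=3 ship[1->2]=2 ship[0->1]=2 prod=2 -> inv=[7 2 4 7]
Step 6: demand=2,sold=2 ship[2->3]=3 ship[1->2]=2 ship[0->1]=2 prod=2 -> inv=[7 2 3 8]

7 2 3 8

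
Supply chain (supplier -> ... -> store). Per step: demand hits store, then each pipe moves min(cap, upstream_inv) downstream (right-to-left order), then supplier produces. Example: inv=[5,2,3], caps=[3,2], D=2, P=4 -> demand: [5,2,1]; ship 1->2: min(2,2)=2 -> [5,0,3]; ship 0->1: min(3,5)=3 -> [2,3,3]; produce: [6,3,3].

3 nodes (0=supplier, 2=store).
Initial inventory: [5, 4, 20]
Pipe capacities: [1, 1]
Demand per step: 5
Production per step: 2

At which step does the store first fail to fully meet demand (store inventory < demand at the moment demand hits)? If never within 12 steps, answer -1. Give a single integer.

Step 1: demand=5,sold=5 ship[1->2]=1 ship[0->1]=1 prod=2 -> [6 4 16]
Step 2: demand=5,sold=5 ship[1->2]=1 ship[0->1]=1 prod=2 -> [7 4 12]
Step 3: demand=5,sold=5 ship[1->2]=1 ship[0->1]=1 prod=2 -> [8 4 8]
Step 4: demand=5,sold=5 ship[1->2]=1 ship[0->1]=1 prod=2 -> [9 4 4]
Step 5: demand=5,sold=4 ship[1->2]=1 ship[0->1]=1 prod=2 -> [10 4 1]
Step 6: demand=5,sold=1 ship[1->2]=1 ship[0->1]=1 prod=2 -> [11 4 1]
Step 7: demand=5,sold=1 ship[1->2]=1 ship[0->1]=1 prod=2 -> [12 4 1]
Step 8: demand=5,sold=1 ship[1->2]=1 ship[0->1]=1 prod=2 -> [13 4 1]
Step 9: demand=5,sold=1 ship[1->2]=1 ship[0->1]=1 prod=2 -> [14 4 1]
Step 10: demand=5,sold=1 ship[1->2]=1 ship[0->1]=1 prod=2 -> [15 4 1]
Step 11: demand=5,sold=1 ship[1->2]=1 ship[0->1]=1 prod=2 -> [16 4 1]
Step 12: demand=5,sold=1 ship[1->2]=1 ship[0->1]=1 prod=2 -> [17 4 1]
First stockout at step 5

5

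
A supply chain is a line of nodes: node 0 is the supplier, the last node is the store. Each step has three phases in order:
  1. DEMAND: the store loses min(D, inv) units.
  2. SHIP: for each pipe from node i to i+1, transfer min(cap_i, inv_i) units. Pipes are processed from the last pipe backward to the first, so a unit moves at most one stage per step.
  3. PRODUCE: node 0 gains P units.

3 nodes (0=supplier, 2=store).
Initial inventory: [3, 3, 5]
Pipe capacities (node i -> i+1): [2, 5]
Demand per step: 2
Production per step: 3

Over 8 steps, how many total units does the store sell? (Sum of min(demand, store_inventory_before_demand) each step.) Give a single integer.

Answer: 16

Derivation:
Step 1: sold=2 (running total=2) -> [4 2 6]
Step 2: sold=2 (running total=4) -> [5 2 6]
Step 3: sold=2 (running total=6) -> [6 2 6]
Step 4: sold=2 (running total=8) -> [7 2 6]
Step 5: sold=2 (running total=10) -> [8 2 6]
Step 6: sold=2 (running total=12) -> [9 2 6]
Step 7: sold=2 (running total=14) -> [10 2 6]
Step 8: sold=2 (running total=16) -> [11 2 6]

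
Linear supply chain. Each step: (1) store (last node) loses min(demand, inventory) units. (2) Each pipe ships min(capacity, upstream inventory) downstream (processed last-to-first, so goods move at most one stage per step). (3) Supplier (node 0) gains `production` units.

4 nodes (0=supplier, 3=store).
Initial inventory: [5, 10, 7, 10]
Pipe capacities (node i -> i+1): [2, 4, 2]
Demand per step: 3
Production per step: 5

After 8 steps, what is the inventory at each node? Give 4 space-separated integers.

Step 1: demand=3,sold=3 ship[2->3]=2 ship[1->2]=4 ship[0->1]=2 prod=5 -> inv=[8 8 9 9]
Step 2: demand=3,sold=3 ship[2->3]=2 ship[1->2]=4 ship[0->1]=2 prod=5 -> inv=[11 6 11 8]
Step 3: demand=3,sold=3 ship[2->3]=2 ship[1->2]=4 ship[0->1]=2 prod=5 -> inv=[14 4 13 7]
Step 4: demand=3,sold=3 ship[2->3]=2 ship[1->2]=4 ship[0->1]=2 prod=5 -> inv=[17 2 15 6]
Step 5: demand=3,sold=3 ship[2->3]=2 ship[1->2]=2 ship[0->1]=2 prod=5 -> inv=[20 2 15 5]
Step 6: demand=3,sold=3 ship[2->3]=2 ship[1->2]=2 ship[0->1]=2 prod=5 -> inv=[23 2 15 4]
Step 7: demand=3,sold=3 ship[2->3]=2 ship[1->2]=2 ship[0->1]=2 prod=5 -> inv=[26 2 15 3]
Step 8: demand=3,sold=3 ship[2->3]=2 ship[1->2]=2 ship[0->1]=2 prod=5 -> inv=[29 2 15 2]

29 2 15 2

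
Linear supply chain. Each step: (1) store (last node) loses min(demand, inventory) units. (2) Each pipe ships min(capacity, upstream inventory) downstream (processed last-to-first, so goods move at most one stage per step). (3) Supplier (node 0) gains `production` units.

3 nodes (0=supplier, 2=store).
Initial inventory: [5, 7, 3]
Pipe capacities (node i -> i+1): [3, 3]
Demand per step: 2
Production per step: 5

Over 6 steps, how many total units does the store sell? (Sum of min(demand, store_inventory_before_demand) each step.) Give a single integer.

Answer: 12

Derivation:
Step 1: sold=2 (running total=2) -> [7 7 4]
Step 2: sold=2 (running total=4) -> [9 7 5]
Step 3: sold=2 (running total=6) -> [11 7 6]
Step 4: sold=2 (running total=8) -> [13 7 7]
Step 5: sold=2 (running total=10) -> [15 7 8]
Step 6: sold=2 (running total=12) -> [17 7 9]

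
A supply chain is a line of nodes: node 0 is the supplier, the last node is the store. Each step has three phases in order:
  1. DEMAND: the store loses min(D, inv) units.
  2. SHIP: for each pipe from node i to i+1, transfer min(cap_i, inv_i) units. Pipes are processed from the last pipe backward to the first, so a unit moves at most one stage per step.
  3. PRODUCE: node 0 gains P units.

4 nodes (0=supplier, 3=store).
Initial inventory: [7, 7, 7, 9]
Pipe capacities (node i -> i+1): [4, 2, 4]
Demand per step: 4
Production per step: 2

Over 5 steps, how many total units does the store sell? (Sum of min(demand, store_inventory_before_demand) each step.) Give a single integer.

Answer: 20

Derivation:
Step 1: sold=4 (running total=4) -> [5 9 5 9]
Step 2: sold=4 (running total=8) -> [3 11 3 9]
Step 3: sold=4 (running total=12) -> [2 12 2 8]
Step 4: sold=4 (running total=16) -> [2 12 2 6]
Step 5: sold=4 (running total=20) -> [2 12 2 4]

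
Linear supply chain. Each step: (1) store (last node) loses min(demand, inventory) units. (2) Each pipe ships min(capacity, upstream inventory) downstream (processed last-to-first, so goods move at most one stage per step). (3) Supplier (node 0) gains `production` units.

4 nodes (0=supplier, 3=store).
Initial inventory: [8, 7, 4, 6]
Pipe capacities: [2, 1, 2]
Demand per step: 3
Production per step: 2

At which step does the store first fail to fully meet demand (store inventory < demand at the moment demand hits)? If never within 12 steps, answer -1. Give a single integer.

Step 1: demand=3,sold=3 ship[2->3]=2 ship[1->2]=1 ship[0->1]=2 prod=2 -> [8 8 3 5]
Step 2: demand=3,sold=3 ship[2->3]=2 ship[1->2]=1 ship[0->1]=2 prod=2 -> [8 9 2 4]
Step 3: demand=3,sold=3 ship[2->3]=2 ship[1->2]=1 ship[0->1]=2 prod=2 -> [8 10 1 3]
Step 4: demand=3,sold=3 ship[2->3]=1 ship[1->2]=1 ship[0->1]=2 prod=2 -> [8 11 1 1]
Step 5: demand=3,sold=1 ship[2->3]=1 ship[1->2]=1 ship[0->1]=2 prod=2 -> [8 12 1 1]
Step 6: demand=3,sold=1 ship[2->3]=1 ship[1->2]=1 ship[0->1]=2 prod=2 -> [8 13 1 1]
Step 7: demand=3,sold=1 ship[2->3]=1 ship[1->2]=1 ship[0->1]=2 prod=2 -> [8 14 1 1]
Step 8: demand=3,sold=1 ship[2->3]=1 ship[1->2]=1 ship[0->1]=2 prod=2 -> [8 15 1 1]
Step 9: demand=3,sold=1 ship[2->3]=1 ship[1->2]=1 ship[0->1]=2 prod=2 -> [8 16 1 1]
Step 10: demand=3,sold=1 ship[2->3]=1 ship[1->2]=1 ship[0->1]=2 prod=2 -> [8 17 1 1]
Step 11: demand=3,sold=1 ship[2->3]=1 ship[1->2]=1 ship[0->1]=2 prod=2 -> [8 18 1 1]
Step 12: demand=3,sold=1 ship[2->3]=1 ship[1->2]=1 ship[0->1]=2 prod=2 -> [8 19 1 1]
First stockout at step 5

5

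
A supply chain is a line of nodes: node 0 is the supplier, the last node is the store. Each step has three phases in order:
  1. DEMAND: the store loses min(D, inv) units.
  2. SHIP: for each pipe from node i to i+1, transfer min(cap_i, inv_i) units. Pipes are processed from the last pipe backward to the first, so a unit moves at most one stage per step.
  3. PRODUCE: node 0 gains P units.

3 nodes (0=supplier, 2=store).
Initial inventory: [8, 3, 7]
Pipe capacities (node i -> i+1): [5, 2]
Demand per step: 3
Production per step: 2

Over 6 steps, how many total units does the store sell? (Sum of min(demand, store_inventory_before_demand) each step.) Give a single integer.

Step 1: sold=3 (running total=3) -> [5 6 6]
Step 2: sold=3 (running total=6) -> [2 9 5]
Step 3: sold=3 (running total=9) -> [2 9 4]
Step 4: sold=3 (running total=12) -> [2 9 3]
Step 5: sold=3 (running total=15) -> [2 9 2]
Step 6: sold=2 (running total=17) -> [2 9 2]

Answer: 17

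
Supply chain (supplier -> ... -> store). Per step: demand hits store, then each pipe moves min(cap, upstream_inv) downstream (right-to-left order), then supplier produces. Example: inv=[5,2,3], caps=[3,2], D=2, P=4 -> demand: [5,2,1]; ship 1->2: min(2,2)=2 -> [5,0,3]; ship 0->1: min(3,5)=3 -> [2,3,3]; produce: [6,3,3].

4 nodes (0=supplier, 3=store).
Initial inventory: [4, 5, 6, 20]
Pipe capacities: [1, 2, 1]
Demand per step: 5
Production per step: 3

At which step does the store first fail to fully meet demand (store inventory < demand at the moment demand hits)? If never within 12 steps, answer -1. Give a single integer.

Step 1: demand=5,sold=5 ship[2->3]=1 ship[1->2]=2 ship[0->1]=1 prod=3 -> [6 4 7 16]
Step 2: demand=5,sold=5 ship[2->3]=1 ship[1->2]=2 ship[0->1]=1 prod=3 -> [8 3 8 12]
Step 3: demand=5,sold=5 ship[2->3]=1 ship[1->2]=2 ship[0->1]=1 prod=3 -> [10 2 9 8]
Step 4: demand=5,sold=5 ship[2->3]=1 ship[1->2]=2 ship[0->1]=1 prod=3 -> [12 1 10 4]
Step 5: demand=5,sold=4 ship[2->3]=1 ship[1->2]=1 ship[0->1]=1 prod=3 -> [14 1 10 1]
Step 6: demand=5,sold=1 ship[2->3]=1 ship[1->2]=1 ship[0->1]=1 prod=3 -> [16 1 10 1]
Step 7: demand=5,sold=1 ship[2->3]=1 ship[1->2]=1 ship[0->1]=1 prod=3 -> [18 1 10 1]
Step 8: demand=5,sold=1 ship[2->3]=1 ship[1->2]=1 ship[0->1]=1 prod=3 -> [20 1 10 1]
Step 9: demand=5,sold=1 ship[2->3]=1 ship[1->2]=1 ship[0->1]=1 prod=3 -> [22 1 10 1]
Step 10: demand=5,sold=1 ship[2->3]=1 ship[1->2]=1 ship[0->1]=1 prod=3 -> [24 1 10 1]
Step 11: demand=5,sold=1 ship[2->3]=1 ship[1->2]=1 ship[0->1]=1 prod=3 -> [26 1 10 1]
Step 12: demand=5,sold=1 ship[2->3]=1 ship[1->2]=1 ship[0->1]=1 prod=3 -> [28 1 10 1]
First stockout at step 5

5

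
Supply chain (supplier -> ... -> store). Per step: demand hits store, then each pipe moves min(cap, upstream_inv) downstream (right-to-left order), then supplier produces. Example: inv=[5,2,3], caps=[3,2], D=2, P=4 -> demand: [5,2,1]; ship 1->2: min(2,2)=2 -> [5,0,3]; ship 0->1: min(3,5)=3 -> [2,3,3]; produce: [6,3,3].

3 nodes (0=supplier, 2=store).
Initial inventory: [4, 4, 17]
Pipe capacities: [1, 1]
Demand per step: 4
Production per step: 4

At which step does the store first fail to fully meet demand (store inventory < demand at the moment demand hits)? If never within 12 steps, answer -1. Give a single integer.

Step 1: demand=4,sold=4 ship[1->2]=1 ship[0->1]=1 prod=4 -> [7 4 14]
Step 2: demand=4,sold=4 ship[1->2]=1 ship[0->1]=1 prod=4 -> [10 4 11]
Step 3: demand=4,sold=4 ship[1->2]=1 ship[0->1]=1 prod=4 -> [13 4 8]
Step 4: demand=4,sold=4 ship[1->2]=1 ship[0->1]=1 prod=4 -> [16 4 5]
Step 5: demand=4,sold=4 ship[1->2]=1 ship[0->1]=1 prod=4 -> [19 4 2]
Step 6: demand=4,sold=2 ship[1->2]=1 ship[0->1]=1 prod=4 -> [22 4 1]
Step 7: demand=4,sold=1 ship[1->2]=1 ship[0->1]=1 prod=4 -> [25 4 1]
Step 8: demand=4,sold=1 ship[1->2]=1 ship[0->1]=1 prod=4 -> [28 4 1]
Step 9: demand=4,sold=1 ship[1->2]=1 ship[0->1]=1 prod=4 -> [31 4 1]
Step 10: demand=4,sold=1 ship[1->2]=1 ship[0->1]=1 prod=4 -> [34 4 1]
Step 11: demand=4,sold=1 ship[1->2]=1 ship[0->1]=1 prod=4 -> [37 4 1]
Step 12: demand=4,sold=1 ship[1->2]=1 ship[0->1]=1 prod=4 -> [40 4 1]
First stockout at step 6

6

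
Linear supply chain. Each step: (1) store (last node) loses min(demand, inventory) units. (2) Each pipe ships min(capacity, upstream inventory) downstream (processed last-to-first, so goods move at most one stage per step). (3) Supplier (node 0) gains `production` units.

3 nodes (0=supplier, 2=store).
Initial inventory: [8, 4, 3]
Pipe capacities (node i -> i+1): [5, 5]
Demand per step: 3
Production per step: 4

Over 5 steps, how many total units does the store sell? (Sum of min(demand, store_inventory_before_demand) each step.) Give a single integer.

Answer: 15

Derivation:
Step 1: sold=3 (running total=3) -> [7 5 4]
Step 2: sold=3 (running total=6) -> [6 5 6]
Step 3: sold=3 (running total=9) -> [5 5 8]
Step 4: sold=3 (running total=12) -> [4 5 10]
Step 5: sold=3 (running total=15) -> [4 4 12]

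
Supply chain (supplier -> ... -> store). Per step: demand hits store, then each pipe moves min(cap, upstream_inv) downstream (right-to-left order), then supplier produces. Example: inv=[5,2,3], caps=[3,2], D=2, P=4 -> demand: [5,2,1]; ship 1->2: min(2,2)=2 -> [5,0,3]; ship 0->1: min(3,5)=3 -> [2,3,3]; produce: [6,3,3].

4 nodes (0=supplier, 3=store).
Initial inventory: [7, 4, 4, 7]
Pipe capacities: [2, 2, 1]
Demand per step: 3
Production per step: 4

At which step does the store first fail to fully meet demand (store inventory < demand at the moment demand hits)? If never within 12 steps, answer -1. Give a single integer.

Step 1: demand=3,sold=3 ship[2->3]=1 ship[1->2]=2 ship[0->1]=2 prod=4 -> [9 4 5 5]
Step 2: demand=3,sold=3 ship[2->3]=1 ship[1->2]=2 ship[0->1]=2 prod=4 -> [11 4 6 3]
Step 3: demand=3,sold=3 ship[2->3]=1 ship[1->2]=2 ship[0->1]=2 prod=4 -> [13 4 7 1]
Step 4: demand=3,sold=1 ship[2->3]=1 ship[1->2]=2 ship[0->1]=2 prod=4 -> [15 4 8 1]
Step 5: demand=3,sold=1 ship[2->3]=1 ship[1->2]=2 ship[0->1]=2 prod=4 -> [17 4 9 1]
Step 6: demand=3,sold=1 ship[2->3]=1 ship[1->2]=2 ship[0->1]=2 prod=4 -> [19 4 10 1]
Step 7: demand=3,sold=1 ship[2->3]=1 ship[1->2]=2 ship[0->1]=2 prod=4 -> [21 4 11 1]
Step 8: demand=3,sold=1 ship[2->3]=1 ship[1->2]=2 ship[0->1]=2 prod=4 -> [23 4 12 1]
Step 9: demand=3,sold=1 ship[2->3]=1 ship[1->2]=2 ship[0->1]=2 prod=4 -> [25 4 13 1]
Step 10: demand=3,sold=1 ship[2->3]=1 ship[1->2]=2 ship[0->1]=2 prod=4 -> [27 4 14 1]
Step 11: demand=3,sold=1 ship[2->3]=1 ship[1->2]=2 ship[0->1]=2 prod=4 -> [29 4 15 1]
Step 12: demand=3,sold=1 ship[2->3]=1 ship[1->2]=2 ship[0->1]=2 prod=4 -> [31 4 16 1]
First stockout at step 4

4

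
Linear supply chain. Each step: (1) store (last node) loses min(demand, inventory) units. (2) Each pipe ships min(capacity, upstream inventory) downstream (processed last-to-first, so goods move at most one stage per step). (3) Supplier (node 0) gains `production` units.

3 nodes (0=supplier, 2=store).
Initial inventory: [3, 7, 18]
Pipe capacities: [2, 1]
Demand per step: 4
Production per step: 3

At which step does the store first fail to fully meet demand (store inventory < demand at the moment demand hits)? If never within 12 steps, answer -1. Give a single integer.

Step 1: demand=4,sold=4 ship[1->2]=1 ship[0->1]=2 prod=3 -> [4 8 15]
Step 2: demand=4,sold=4 ship[1->2]=1 ship[0->1]=2 prod=3 -> [5 9 12]
Step 3: demand=4,sold=4 ship[1->2]=1 ship[0->1]=2 prod=3 -> [6 10 9]
Step 4: demand=4,sold=4 ship[1->2]=1 ship[0->1]=2 prod=3 -> [7 11 6]
Step 5: demand=4,sold=4 ship[1->2]=1 ship[0->1]=2 prod=3 -> [8 12 3]
Step 6: demand=4,sold=3 ship[1->2]=1 ship[0->1]=2 prod=3 -> [9 13 1]
Step 7: demand=4,sold=1 ship[1->2]=1 ship[0->1]=2 prod=3 -> [10 14 1]
Step 8: demand=4,sold=1 ship[1->2]=1 ship[0->1]=2 prod=3 -> [11 15 1]
Step 9: demand=4,sold=1 ship[1->2]=1 ship[0->1]=2 prod=3 -> [12 16 1]
Step 10: demand=4,sold=1 ship[1->2]=1 ship[0->1]=2 prod=3 -> [13 17 1]
Step 11: demand=4,sold=1 ship[1->2]=1 ship[0->1]=2 prod=3 -> [14 18 1]
Step 12: demand=4,sold=1 ship[1->2]=1 ship[0->1]=2 prod=3 -> [15 19 1]
First stockout at step 6

6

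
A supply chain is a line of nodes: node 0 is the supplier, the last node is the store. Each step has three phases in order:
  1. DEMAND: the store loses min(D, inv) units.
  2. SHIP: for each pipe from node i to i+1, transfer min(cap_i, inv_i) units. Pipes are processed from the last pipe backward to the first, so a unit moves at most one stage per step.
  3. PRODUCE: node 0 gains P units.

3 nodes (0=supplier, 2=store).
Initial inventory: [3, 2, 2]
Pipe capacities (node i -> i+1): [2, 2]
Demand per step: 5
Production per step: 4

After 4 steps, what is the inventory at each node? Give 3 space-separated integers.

Step 1: demand=5,sold=2 ship[1->2]=2 ship[0->1]=2 prod=4 -> inv=[5 2 2]
Step 2: demand=5,sold=2 ship[1->2]=2 ship[0->1]=2 prod=4 -> inv=[7 2 2]
Step 3: demand=5,sold=2 ship[1->2]=2 ship[0->1]=2 prod=4 -> inv=[9 2 2]
Step 4: demand=5,sold=2 ship[1->2]=2 ship[0->1]=2 prod=4 -> inv=[11 2 2]

11 2 2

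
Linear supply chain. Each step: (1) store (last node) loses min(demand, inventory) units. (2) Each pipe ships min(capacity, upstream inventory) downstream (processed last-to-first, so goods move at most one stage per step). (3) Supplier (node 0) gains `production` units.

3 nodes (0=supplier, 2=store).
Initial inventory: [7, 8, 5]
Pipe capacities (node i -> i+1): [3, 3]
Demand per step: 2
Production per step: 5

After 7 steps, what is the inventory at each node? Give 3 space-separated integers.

Step 1: demand=2,sold=2 ship[1->2]=3 ship[0->1]=3 prod=5 -> inv=[9 8 6]
Step 2: demand=2,sold=2 ship[1->2]=3 ship[0->1]=3 prod=5 -> inv=[11 8 7]
Step 3: demand=2,sold=2 ship[1->2]=3 ship[0->1]=3 prod=5 -> inv=[13 8 8]
Step 4: demand=2,sold=2 ship[1->2]=3 ship[0->1]=3 prod=5 -> inv=[15 8 9]
Step 5: demand=2,sold=2 ship[1->2]=3 ship[0->1]=3 prod=5 -> inv=[17 8 10]
Step 6: demand=2,sold=2 ship[1->2]=3 ship[0->1]=3 prod=5 -> inv=[19 8 11]
Step 7: demand=2,sold=2 ship[1->2]=3 ship[0->1]=3 prod=5 -> inv=[21 8 12]

21 8 12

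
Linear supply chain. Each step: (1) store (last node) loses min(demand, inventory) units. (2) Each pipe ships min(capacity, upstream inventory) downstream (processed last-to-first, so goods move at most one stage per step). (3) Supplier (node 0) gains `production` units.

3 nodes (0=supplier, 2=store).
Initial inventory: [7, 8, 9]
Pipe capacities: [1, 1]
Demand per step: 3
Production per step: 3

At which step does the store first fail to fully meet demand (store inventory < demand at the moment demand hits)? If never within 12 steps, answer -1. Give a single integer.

Step 1: demand=3,sold=3 ship[1->2]=1 ship[0->1]=1 prod=3 -> [9 8 7]
Step 2: demand=3,sold=3 ship[1->2]=1 ship[0->1]=1 prod=3 -> [11 8 5]
Step 3: demand=3,sold=3 ship[1->2]=1 ship[0->1]=1 prod=3 -> [13 8 3]
Step 4: demand=3,sold=3 ship[1->2]=1 ship[0->1]=1 prod=3 -> [15 8 1]
Step 5: demand=3,sold=1 ship[1->2]=1 ship[0->1]=1 prod=3 -> [17 8 1]
Step 6: demand=3,sold=1 ship[1->2]=1 ship[0->1]=1 prod=3 -> [19 8 1]
Step 7: demand=3,sold=1 ship[1->2]=1 ship[0->1]=1 prod=3 -> [21 8 1]
Step 8: demand=3,sold=1 ship[1->2]=1 ship[0->1]=1 prod=3 -> [23 8 1]
Step 9: demand=3,sold=1 ship[1->2]=1 ship[0->1]=1 prod=3 -> [25 8 1]
Step 10: demand=3,sold=1 ship[1->2]=1 ship[0->1]=1 prod=3 -> [27 8 1]
Step 11: demand=3,sold=1 ship[1->2]=1 ship[0->1]=1 prod=3 -> [29 8 1]
Step 12: demand=3,sold=1 ship[1->2]=1 ship[0->1]=1 prod=3 -> [31 8 1]
First stockout at step 5

5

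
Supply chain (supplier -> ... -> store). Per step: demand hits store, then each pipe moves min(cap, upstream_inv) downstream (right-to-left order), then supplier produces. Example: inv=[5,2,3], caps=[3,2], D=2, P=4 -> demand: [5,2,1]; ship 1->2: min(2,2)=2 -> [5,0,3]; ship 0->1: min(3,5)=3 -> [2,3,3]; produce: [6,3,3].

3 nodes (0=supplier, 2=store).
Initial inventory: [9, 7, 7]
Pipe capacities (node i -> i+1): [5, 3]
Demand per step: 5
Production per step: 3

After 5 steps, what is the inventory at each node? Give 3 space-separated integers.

Step 1: demand=5,sold=5 ship[1->2]=3 ship[0->1]=5 prod=3 -> inv=[7 9 5]
Step 2: demand=5,sold=5 ship[1->2]=3 ship[0->1]=5 prod=3 -> inv=[5 11 3]
Step 3: demand=5,sold=3 ship[1->2]=3 ship[0->1]=5 prod=3 -> inv=[3 13 3]
Step 4: demand=5,sold=3 ship[1->2]=3 ship[0->1]=3 prod=3 -> inv=[3 13 3]
Step 5: demand=5,sold=3 ship[1->2]=3 ship[0->1]=3 prod=3 -> inv=[3 13 3]

3 13 3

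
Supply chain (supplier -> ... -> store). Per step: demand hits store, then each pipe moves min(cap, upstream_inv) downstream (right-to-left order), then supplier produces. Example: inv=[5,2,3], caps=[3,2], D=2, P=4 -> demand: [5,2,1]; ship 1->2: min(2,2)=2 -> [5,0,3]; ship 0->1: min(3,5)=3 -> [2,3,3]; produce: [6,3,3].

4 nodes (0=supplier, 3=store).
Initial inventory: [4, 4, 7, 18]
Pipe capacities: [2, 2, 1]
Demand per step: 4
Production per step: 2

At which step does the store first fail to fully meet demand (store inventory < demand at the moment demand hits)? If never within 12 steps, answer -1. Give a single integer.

Step 1: demand=4,sold=4 ship[2->3]=1 ship[1->2]=2 ship[0->1]=2 prod=2 -> [4 4 8 15]
Step 2: demand=4,sold=4 ship[2->3]=1 ship[1->2]=2 ship[0->1]=2 prod=2 -> [4 4 9 12]
Step 3: demand=4,sold=4 ship[2->3]=1 ship[1->2]=2 ship[0->1]=2 prod=2 -> [4 4 10 9]
Step 4: demand=4,sold=4 ship[2->3]=1 ship[1->2]=2 ship[0->1]=2 prod=2 -> [4 4 11 6]
Step 5: demand=4,sold=4 ship[2->3]=1 ship[1->2]=2 ship[0->1]=2 prod=2 -> [4 4 12 3]
Step 6: demand=4,sold=3 ship[2->3]=1 ship[1->2]=2 ship[0->1]=2 prod=2 -> [4 4 13 1]
Step 7: demand=4,sold=1 ship[2->3]=1 ship[1->2]=2 ship[0->1]=2 prod=2 -> [4 4 14 1]
Step 8: demand=4,sold=1 ship[2->3]=1 ship[1->2]=2 ship[0->1]=2 prod=2 -> [4 4 15 1]
Step 9: demand=4,sold=1 ship[2->3]=1 ship[1->2]=2 ship[0->1]=2 prod=2 -> [4 4 16 1]
Step 10: demand=4,sold=1 ship[2->3]=1 ship[1->2]=2 ship[0->1]=2 prod=2 -> [4 4 17 1]
Step 11: demand=4,sold=1 ship[2->3]=1 ship[1->2]=2 ship[0->1]=2 prod=2 -> [4 4 18 1]
Step 12: demand=4,sold=1 ship[2->3]=1 ship[1->2]=2 ship[0->1]=2 prod=2 -> [4 4 19 1]
First stockout at step 6

6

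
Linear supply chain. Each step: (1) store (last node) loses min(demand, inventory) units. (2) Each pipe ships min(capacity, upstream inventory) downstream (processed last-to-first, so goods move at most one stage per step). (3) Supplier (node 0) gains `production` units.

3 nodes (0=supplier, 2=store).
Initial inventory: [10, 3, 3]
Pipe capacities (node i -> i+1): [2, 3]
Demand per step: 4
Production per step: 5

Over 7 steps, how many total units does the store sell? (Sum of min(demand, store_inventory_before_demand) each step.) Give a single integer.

Step 1: sold=3 (running total=3) -> [13 2 3]
Step 2: sold=3 (running total=6) -> [16 2 2]
Step 3: sold=2 (running total=8) -> [19 2 2]
Step 4: sold=2 (running total=10) -> [22 2 2]
Step 5: sold=2 (running total=12) -> [25 2 2]
Step 6: sold=2 (running total=14) -> [28 2 2]
Step 7: sold=2 (running total=16) -> [31 2 2]

Answer: 16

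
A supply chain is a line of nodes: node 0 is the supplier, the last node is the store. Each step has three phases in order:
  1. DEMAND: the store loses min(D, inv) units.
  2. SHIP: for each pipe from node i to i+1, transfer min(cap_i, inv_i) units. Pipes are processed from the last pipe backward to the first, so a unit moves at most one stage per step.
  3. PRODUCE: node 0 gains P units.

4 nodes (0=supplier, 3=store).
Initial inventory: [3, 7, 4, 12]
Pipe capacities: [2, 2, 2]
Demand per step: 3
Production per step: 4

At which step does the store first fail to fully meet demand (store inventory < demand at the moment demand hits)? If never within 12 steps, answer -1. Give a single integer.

Step 1: demand=3,sold=3 ship[2->3]=2 ship[1->2]=2 ship[0->1]=2 prod=4 -> [5 7 4 11]
Step 2: demand=3,sold=3 ship[2->3]=2 ship[1->2]=2 ship[0->1]=2 prod=4 -> [7 7 4 10]
Step 3: demand=3,sold=3 ship[2->3]=2 ship[1->2]=2 ship[0->1]=2 prod=4 -> [9 7 4 9]
Step 4: demand=3,sold=3 ship[2->3]=2 ship[1->2]=2 ship[0->1]=2 prod=4 -> [11 7 4 8]
Step 5: demand=3,sold=3 ship[2->3]=2 ship[1->2]=2 ship[0->1]=2 prod=4 -> [13 7 4 7]
Step 6: demand=3,sold=3 ship[2->3]=2 ship[1->2]=2 ship[0->1]=2 prod=4 -> [15 7 4 6]
Step 7: demand=3,sold=3 ship[2->3]=2 ship[1->2]=2 ship[0->1]=2 prod=4 -> [17 7 4 5]
Step 8: demand=3,sold=3 ship[2->3]=2 ship[1->2]=2 ship[0->1]=2 prod=4 -> [19 7 4 4]
Step 9: demand=3,sold=3 ship[2->3]=2 ship[1->2]=2 ship[0->1]=2 prod=4 -> [21 7 4 3]
Step 10: demand=3,sold=3 ship[2->3]=2 ship[1->2]=2 ship[0->1]=2 prod=4 -> [23 7 4 2]
Step 11: demand=3,sold=2 ship[2->3]=2 ship[1->2]=2 ship[0->1]=2 prod=4 -> [25 7 4 2]
Step 12: demand=3,sold=2 ship[2->3]=2 ship[1->2]=2 ship[0->1]=2 prod=4 -> [27 7 4 2]
First stockout at step 11

11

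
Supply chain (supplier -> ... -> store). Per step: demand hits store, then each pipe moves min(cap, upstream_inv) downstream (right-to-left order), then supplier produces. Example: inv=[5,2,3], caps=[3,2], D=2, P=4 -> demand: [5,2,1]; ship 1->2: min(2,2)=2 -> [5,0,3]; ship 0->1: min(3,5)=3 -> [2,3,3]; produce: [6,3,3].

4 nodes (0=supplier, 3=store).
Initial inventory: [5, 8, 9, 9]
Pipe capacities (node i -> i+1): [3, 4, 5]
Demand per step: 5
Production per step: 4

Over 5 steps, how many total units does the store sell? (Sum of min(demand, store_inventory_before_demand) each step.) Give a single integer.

Answer: 25

Derivation:
Step 1: sold=5 (running total=5) -> [6 7 8 9]
Step 2: sold=5 (running total=10) -> [7 6 7 9]
Step 3: sold=5 (running total=15) -> [8 5 6 9]
Step 4: sold=5 (running total=20) -> [9 4 5 9]
Step 5: sold=5 (running total=25) -> [10 3 4 9]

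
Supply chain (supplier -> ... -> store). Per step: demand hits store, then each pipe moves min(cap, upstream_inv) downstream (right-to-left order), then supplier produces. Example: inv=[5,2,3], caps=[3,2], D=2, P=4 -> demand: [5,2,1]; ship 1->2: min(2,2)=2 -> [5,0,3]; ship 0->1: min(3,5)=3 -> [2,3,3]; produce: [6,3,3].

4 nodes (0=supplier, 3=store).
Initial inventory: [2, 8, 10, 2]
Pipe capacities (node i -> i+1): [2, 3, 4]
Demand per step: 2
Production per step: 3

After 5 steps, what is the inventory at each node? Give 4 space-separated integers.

Step 1: demand=2,sold=2 ship[2->3]=4 ship[1->2]=3 ship[0->1]=2 prod=3 -> inv=[3 7 9 4]
Step 2: demand=2,sold=2 ship[2->3]=4 ship[1->2]=3 ship[0->1]=2 prod=3 -> inv=[4 6 8 6]
Step 3: demand=2,sold=2 ship[2->3]=4 ship[1->2]=3 ship[0->1]=2 prod=3 -> inv=[5 5 7 8]
Step 4: demand=2,sold=2 ship[2->3]=4 ship[1->2]=3 ship[0->1]=2 prod=3 -> inv=[6 4 6 10]
Step 5: demand=2,sold=2 ship[2->3]=4 ship[1->2]=3 ship[0->1]=2 prod=3 -> inv=[7 3 5 12]

7 3 5 12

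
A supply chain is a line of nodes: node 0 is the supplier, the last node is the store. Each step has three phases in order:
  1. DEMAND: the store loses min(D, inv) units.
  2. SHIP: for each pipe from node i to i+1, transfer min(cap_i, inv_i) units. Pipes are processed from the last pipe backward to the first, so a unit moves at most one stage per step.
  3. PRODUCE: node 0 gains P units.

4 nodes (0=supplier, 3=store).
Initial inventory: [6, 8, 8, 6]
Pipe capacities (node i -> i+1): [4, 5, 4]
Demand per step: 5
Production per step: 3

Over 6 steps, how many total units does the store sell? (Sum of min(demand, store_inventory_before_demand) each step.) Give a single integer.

Answer: 26

Derivation:
Step 1: sold=5 (running total=5) -> [5 7 9 5]
Step 2: sold=5 (running total=10) -> [4 6 10 4]
Step 3: sold=4 (running total=14) -> [3 5 11 4]
Step 4: sold=4 (running total=18) -> [3 3 12 4]
Step 5: sold=4 (running total=22) -> [3 3 11 4]
Step 6: sold=4 (running total=26) -> [3 3 10 4]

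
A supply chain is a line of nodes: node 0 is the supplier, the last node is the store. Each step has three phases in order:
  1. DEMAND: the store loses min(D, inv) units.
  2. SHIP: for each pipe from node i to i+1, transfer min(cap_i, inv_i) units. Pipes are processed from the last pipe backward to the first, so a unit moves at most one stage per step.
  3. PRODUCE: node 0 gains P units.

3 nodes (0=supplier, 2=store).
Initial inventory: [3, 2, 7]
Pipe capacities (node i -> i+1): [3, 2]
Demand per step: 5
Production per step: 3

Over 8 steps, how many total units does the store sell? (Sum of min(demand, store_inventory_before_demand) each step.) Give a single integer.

Step 1: sold=5 (running total=5) -> [3 3 4]
Step 2: sold=4 (running total=9) -> [3 4 2]
Step 3: sold=2 (running total=11) -> [3 5 2]
Step 4: sold=2 (running total=13) -> [3 6 2]
Step 5: sold=2 (running total=15) -> [3 7 2]
Step 6: sold=2 (running total=17) -> [3 8 2]
Step 7: sold=2 (running total=19) -> [3 9 2]
Step 8: sold=2 (running total=21) -> [3 10 2]

Answer: 21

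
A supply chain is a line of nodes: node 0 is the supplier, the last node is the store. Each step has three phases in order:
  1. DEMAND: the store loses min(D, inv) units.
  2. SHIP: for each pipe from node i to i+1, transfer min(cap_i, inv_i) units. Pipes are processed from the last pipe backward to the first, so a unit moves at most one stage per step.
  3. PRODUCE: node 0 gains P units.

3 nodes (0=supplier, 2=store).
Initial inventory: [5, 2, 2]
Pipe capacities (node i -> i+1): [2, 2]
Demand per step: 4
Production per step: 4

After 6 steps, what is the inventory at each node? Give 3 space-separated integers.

Step 1: demand=4,sold=2 ship[1->2]=2 ship[0->1]=2 prod=4 -> inv=[7 2 2]
Step 2: demand=4,sold=2 ship[1->2]=2 ship[0->1]=2 prod=4 -> inv=[9 2 2]
Step 3: demand=4,sold=2 ship[1->2]=2 ship[0->1]=2 prod=4 -> inv=[11 2 2]
Step 4: demand=4,sold=2 ship[1->2]=2 ship[0->1]=2 prod=4 -> inv=[13 2 2]
Step 5: demand=4,sold=2 ship[1->2]=2 ship[0->1]=2 prod=4 -> inv=[15 2 2]
Step 6: demand=4,sold=2 ship[1->2]=2 ship[0->1]=2 prod=4 -> inv=[17 2 2]

17 2 2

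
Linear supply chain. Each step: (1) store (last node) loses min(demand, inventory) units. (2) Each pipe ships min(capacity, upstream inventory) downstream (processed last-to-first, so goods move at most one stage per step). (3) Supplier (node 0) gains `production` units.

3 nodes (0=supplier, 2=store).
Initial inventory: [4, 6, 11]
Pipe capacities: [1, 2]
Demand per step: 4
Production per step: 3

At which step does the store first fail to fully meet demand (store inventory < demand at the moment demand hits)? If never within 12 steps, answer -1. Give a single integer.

Step 1: demand=4,sold=4 ship[1->2]=2 ship[0->1]=1 prod=3 -> [6 5 9]
Step 2: demand=4,sold=4 ship[1->2]=2 ship[0->1]=1 prod=3 -> [8 4 7]
Step 3: demand=4,sold=4 ship[1->2]=2 ship[0->1]=1 prod=3 -> [10 3 5]
Step 4: demand=4,sold=4 ship[1->2]=2 ship[0->1]=1 prod=3 -> [12 2 3]
Step 5: demand=4,sold=3 ship[1->2]=2 ship[0->1]=1 prod=3 -> [14 1 2]
Step 6: demand=4,sold=2 ship[1->2]=1 ship[0->1]=1 prod=3 -> [16 1 1]
Step 7: demand=4,sold=1 ship[1->2]=1 ship[0->1]=1 prod=3 -> [18 1 1]
Step 8: demand=4,sold=1 ship[1->2]=1 ship[0->1]=1 prod=3 -> [20 1 1]
Step 9: demand=4,sold=1 ship[1->2]=1 ship[0->1]=1 prod=3 -> [22 1 1]
Step 10: demand=4,sold=1 ship[1->2]=1 ship[0->1]=1 prod=3 -> [24 1 1]
Step 11: demand=4,sold=1 ship[1->2]=1 ship[0->1]=1 prod=3 -> [26 1 1]
Step 12: demand=4,sold=1 ship[1->2]=1 ship[0->1]=1 prod=3 -> [28 1 1]
First stockout at step 5

5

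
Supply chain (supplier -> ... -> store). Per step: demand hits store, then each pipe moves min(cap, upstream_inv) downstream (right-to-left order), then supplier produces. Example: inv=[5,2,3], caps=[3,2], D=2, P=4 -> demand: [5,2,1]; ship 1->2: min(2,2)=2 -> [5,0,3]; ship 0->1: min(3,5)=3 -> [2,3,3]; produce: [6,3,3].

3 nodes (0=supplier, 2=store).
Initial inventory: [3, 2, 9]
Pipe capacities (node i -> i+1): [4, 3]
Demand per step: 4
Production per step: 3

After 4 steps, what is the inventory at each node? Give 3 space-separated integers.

Step 1: demand=4,sold=4 ship[1->2]=2 ship[0->1]=3 prod=3 -> inv=[3 3 7]
Step 2: demand=4,sold=4 ship[1->2]=3 ship[0->1]=3 prod=3 -> inv=[3 3 6]
Step 3: demand=4,sold=4 ship[1->2]=3 ship[0->1]=3 prod=3 -> inv=[3 3 5]
Step 4: demand=4,sold=4 ship[1->2]=3 ship[0->1]=3 prod=3 -> inv=[3 3 4]

3 3 4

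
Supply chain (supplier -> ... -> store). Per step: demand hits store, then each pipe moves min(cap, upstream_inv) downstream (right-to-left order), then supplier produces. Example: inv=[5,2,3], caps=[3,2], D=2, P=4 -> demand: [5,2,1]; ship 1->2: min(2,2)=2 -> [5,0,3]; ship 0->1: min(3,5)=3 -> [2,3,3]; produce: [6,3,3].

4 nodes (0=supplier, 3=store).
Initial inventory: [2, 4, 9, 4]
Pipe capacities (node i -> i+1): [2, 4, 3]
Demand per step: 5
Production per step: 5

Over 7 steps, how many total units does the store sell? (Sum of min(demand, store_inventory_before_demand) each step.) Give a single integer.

Answer: 22

Derivation:
Step 1: sold=4 (running total=4) -> [5 2 10 3]
Step 2: sold=3 (running total=7) -> [8 2 9 3]
Step 3: sold=3 (running total=10) -> [11 2 8 3]
Step 4: sold=3 (running total=13) -> [14 2 7 3]
Step 5: sold=3 (running total=16) -> [17 2 6 3]
Step 6: sold=3 (running total=19) -> [20 2 5 3]
Step 7: sold=3 (running total=22) -> [23 2 4 3]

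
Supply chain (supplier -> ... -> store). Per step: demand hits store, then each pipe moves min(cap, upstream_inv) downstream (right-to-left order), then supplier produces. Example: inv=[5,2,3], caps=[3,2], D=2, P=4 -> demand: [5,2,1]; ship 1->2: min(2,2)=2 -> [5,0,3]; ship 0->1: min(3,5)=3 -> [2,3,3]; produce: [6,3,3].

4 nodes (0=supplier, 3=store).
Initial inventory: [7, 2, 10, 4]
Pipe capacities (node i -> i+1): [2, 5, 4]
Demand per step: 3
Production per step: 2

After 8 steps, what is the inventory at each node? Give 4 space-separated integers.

Step 1: demand=3,sold=3 ship[2->3]=4 ship[1->2]=2 ship[0->1]=2 prod=2 -> inv=[7 2 8 5]
Step 2: demand=3,sold=3 ship[2->3]=4 ship[1->2]=2 ship[0->1]=2 prod=2 -> inv=[7 2 6 6]
Step 3: demand=3,sold=3 ship[2->3]=4 ship[1->2]=2 ship[0->1]=2 prod=2 -> inv=[7 2 4 7]
Step 4: demand=3,sold=3 ship[2->3]=4 ship[1->2]=2 ship[0->1]=2 prod=2 -> inv=[7 2 2 8]
Step 5: demand=3,sold=3 ship[2->3]=2 ship[1->2]=2 ship[0->1]=2 prod=2 -> inv=[7 2 2 7]
Step 6: demand=3,sold=3 ship[2->3]=2 ship[1->2]=2 ship[0->1]=2 prod=2 -> inv=[7 2 2 6]
Step 7: demand=3,sold=3 ship[2->3]=2 ship[1->2]=2 ship[0->1]=2 prod=2 -> inv=[7 2 2 5]
Step 8: demand=3,sold=3 ship[2->3]=2 ship[1->2]=2 ship[0->1]=2 prod=2 -> inv=[7 2 2 4]

7 2 2 4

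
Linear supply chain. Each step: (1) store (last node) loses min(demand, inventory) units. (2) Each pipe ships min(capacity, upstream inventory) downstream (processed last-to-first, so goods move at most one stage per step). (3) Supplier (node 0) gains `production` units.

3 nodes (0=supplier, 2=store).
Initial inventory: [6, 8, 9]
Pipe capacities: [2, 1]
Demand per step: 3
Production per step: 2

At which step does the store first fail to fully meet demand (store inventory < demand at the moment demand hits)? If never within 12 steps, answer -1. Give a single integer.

Step 1: demand=3,sold=3 ship[1->2]=1 ship[0->1]=2 prod=2 -> [6 9 7]
Step 2: demand=3,sold=3 ship[1->2]=1 ship[0->1]=2 prod=2 -> [6 10 5]
Step 3: demand=3,sold=3 ship[1->2]=1 ship[0->1]=2 prod=2 -> [6 11 3]
Step 4: demand=3,sold=3 ship[1->2]=1 ship[0->1]=2 prod=2 -> [6 12 1]
Step 5: demand=3,sold=1 ship[1->2]=1 ship[0->1]=2 prod=2 -> [6 13 1]
Step 6: demand=3,sold=1 ship[1->2]=1 ship[0->1]=2 prod=2 -> [6 14 1]
Step 7: demand=3,sold=1 ship[1->2]=1 ship[0->1]=2 prod=2 -> [6 15 1]
Step 8: demand=3,sold=1 ship[1->2]=1 ship[0->1]=2 prod=2 -> [6 16 1]
Step 9: demand=3,sold=1 ship[1->2]=1 ship[0->1]=2 prod=2 -> [6 17 1]
Step 10: demand=3,sold=1 ship[1->2]=1 ship[0->1]=2 prod=2 -> [6 18 1]
Step 11: demand=3,sold=1 ship[1->2]=1 ship[0->1]=2 prod=2 -> [6 19 1]
Step 12: demand=3,sold=1 ship[1->2]=1 ship[0->1]=2 prod=2 -> [6 20 1]
First stockout at step 5

5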